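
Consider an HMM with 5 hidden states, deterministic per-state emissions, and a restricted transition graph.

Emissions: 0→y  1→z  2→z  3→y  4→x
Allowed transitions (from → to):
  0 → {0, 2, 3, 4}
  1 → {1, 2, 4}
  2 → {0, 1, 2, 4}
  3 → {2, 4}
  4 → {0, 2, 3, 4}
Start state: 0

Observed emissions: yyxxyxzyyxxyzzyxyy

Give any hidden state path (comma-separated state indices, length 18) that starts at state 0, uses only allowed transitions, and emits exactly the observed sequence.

0,3,4,4,0,4,2,0,3,4,4,3,2,2,0,4,0,0

  0: obs=y cand={0,3} pick 0 [start]
  1: obs=y cand={0,3} pick 3 [0->3 ok]
  2: obs=x cand={4} pick 4 [3->4 ok]
  3: obs=x cand={4} pick 4 [4->4 ok]
  4: obs=y cand={0,3} pick 0 [4->0 ok]
  5: obs=x cand={4} pick 4 [0->4 ok]
  6: obs=z cand={1,2} pick 2 [4->2 ok]
  7: obs=y cand={0,3} pick 0 [2->0 ok]
  8: obs=y cand={0,3} pick 3 [0->3 ok]
  9: obs=x cand={4} pick 4 [3->4 ok]
  10: obs=x cand={4} pick 4 [4->4 ok]
  11: obs=y cand={0,3} pick 3 [4->3 ok]
  12: obs=z cand={1,2} pick 2 [3->2 ok]
  13: obs=z cand={1,2} pick 2 [2->2 ok]
  14: obs=y cand={0,3} pick 0 [2->0 ok]
  15: obs=x cand={4} pick 4 [0->4 ok]
  16: obs=y cand={0,3} pick 0 [4->0 ok]
  17: obs=y cand={0,3} pick 0 [0->0 ok]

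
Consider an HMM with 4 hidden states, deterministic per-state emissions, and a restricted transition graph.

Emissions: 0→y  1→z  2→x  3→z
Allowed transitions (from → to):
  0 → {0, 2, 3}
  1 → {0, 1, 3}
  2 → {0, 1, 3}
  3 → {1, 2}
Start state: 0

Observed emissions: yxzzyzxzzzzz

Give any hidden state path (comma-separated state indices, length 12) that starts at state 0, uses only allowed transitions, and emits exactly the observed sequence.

  0: obs=y cand={0} pick 0 [start]
  1: obs=x cand={2} pick 2 [0->2 ok]
  2: obs=z cand={1,3} pick 3 [2->3 ok]
  3: obs=z cand={1,3} pick 1 [3->1 ok]
  4: obs=y cand={0} pick 0 [1->0 ok]
  5: obs=z cand={1,3} pick 3 [0->3 ok]
  6: obs=x cand={2} pick 2 [3->2 ok]
  7: obs=z cand={1,3} pick 3 [2->3 ok]
  8: obs=z cand={1,3} pick 1 [3->1 ok]
  9: obs=z cand={1,3} pick 3 [1->3 ok]
  10: obs=z cand={1,3} pick 1 [3->1 ok]
  11: obs=z cand={1,3} pick 3 [1->3 ok]

0,2,3,1,0,3,2,3,1,3,1,3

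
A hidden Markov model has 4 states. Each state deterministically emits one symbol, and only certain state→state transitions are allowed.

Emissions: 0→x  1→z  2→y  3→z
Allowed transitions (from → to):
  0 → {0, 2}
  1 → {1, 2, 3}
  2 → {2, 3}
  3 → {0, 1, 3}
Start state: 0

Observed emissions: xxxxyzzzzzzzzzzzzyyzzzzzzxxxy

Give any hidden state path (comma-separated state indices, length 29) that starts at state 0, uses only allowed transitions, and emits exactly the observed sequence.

0,0,0,0,2,3,1,3,3,1,3,1,3,1,1,1,1,2,2,3,1,3,1,1,3,0,0,0,2

  [0] x  {0}  => 0  start
  [1] x  {0}  => 0  0->0 ok
  [2] x  {0}  => 0  0->0 ok
  [3] x  {0}  => 0  0->0 ok
  [4] y  {2}  => 2  0->2 ok
  [5] z  {1,3}  => 3  2->3 ok
  [6] z  {1,3}  => 1  3->1 ok
  [7] z  {1,3}  => 3  1->3 ok
  [8] z  {1,3}  => 3  3->3 ok
  [9] z  {1,3}  => 1  3->1 ok
  [10] z  {1,3}  => 3  1->3 ok
  [11] z  {1,3}  => 1  3->1 ok
  [12] z  {1,3}  => 3  1->3 ok
  [13] z  {1,3}  => 1  3->1 ok
  [14] z  {1,3}  => 1  1->1 ok
  [15] z  {1,3}  => 1  1->1 ok
  [16] z  {1,3}  => 1  1->1 ok
  [17] y  {2}  => 2  1->2 ok
  [18] y  {2}  => 2  2->2 ok
  [19] z  {1,3}  => 3  2->3 ok
  [20] z  {1,3}  => 1  3->1 ok
  [21] z  {1,3}  => 3  1->3 ok
  [22] z  {1,3}  => 1  3->1 ok
  [23] z  {1,3}  => 1  1->1 ok
  [24] z  {1,3}  => 3  1->3 ok
  [25] x  {0}  => 0  3->0 ok
  [26] x  {0}  => 0  0->0 ok
  [27] x  {0}  => 0  0->0 ok
  [28] y  {2}  => 2  0->2 ok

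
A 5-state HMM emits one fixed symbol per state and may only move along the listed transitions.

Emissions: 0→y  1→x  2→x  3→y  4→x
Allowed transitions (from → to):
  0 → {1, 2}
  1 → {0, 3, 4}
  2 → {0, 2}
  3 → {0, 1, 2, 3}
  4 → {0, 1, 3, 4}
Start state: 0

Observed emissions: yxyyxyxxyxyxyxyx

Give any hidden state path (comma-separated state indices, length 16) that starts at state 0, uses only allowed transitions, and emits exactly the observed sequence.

  [0] y  {0,3}  => 0  start
  [1] x  {1,2,4}  => 1  0->1 ok
  [2] y  {0,3}  => 3  1->3 ok
  [3] y  {0,3}  => 3  3->3 ok
  [4] x  {1,2,4}  => 1  3->1 ok
  [5] y  {0,3}  => 0  1->0 ok
  [6] x  {1,2,4}  => 2  0->2 ok
  [7] x  {1,2,4}  => 2  2->2 ok
  [8] y  {0,3}  => 0  2->0 ok
  [9] x  {1,2,4}  => 2  0->2 ok
  [10] y  {0,3}  => 0  2->0 ok
  [11] x  {1,2,4}  => 2  0->2 ok
  [12] y  {0,3}  => 0  2->0 ok
  [13] x  {1,2,4}  => 2  0->2 ok
  [14] y  {0,3}  => 0  2->0 ok
  [15] x  {1,2,4}  => 2  0->2 ok

0,1,3,3,1,0,2,2,0,2,0,2,0,2,0,2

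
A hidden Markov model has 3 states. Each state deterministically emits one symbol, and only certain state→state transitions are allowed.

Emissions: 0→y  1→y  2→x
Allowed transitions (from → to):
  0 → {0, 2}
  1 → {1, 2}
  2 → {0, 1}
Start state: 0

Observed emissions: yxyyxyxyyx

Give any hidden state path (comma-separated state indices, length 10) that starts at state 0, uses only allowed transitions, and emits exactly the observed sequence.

  [0] y  {0,1}  => 0  start
  [1] x  {2}  => 2  0->2 ok
  [2] y  {0,1}  => 1  2->1 ok
  [3] y  {0,1}  => 1  1->1 ok
  [4] x  {2}  => 2  1->2 ok
  [5] y  {0,1}  => 1  2->1 ok
  [6] x  {2}  => 2  1->2 ok
  [7] y  {0,1}  => 0  2->0 ok
  [8] y  {0,1}  => 0  0->0 ok
  [9] x  {2}  => 2  0->2 ok

0,2,1,1,2,1,2,0,0,2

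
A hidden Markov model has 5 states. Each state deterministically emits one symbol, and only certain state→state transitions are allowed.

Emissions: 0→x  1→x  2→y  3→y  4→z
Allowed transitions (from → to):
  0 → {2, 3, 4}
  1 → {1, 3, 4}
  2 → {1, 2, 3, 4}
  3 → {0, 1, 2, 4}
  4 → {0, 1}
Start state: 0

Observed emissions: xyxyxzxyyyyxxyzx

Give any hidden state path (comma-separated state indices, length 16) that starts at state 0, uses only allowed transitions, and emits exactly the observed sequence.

0,3,0,3,1,4,1,3,2,2,3,1,1,3,4,0

  0: obs=x cand={0,1} pick 0 [start]
  1: obs=y cand={2,3} pick 3 [0->3 ok]
  2: obs=x cand={0,1} pick 0 [3->0 ok]
  3: obs=y cand={2,3} pick 3 [0->3 ok]
  4: obs=x cand={0,1} pick 1 [3->1 ok]
  5: obs=z cand={4} pick 4 [1->4 ok]
  6: obs=x cand={0,1} pick 1 [4->1 ok]
  7: obs=y cand={2,3} pick 3 [1->3 ok]
  8: obs=y cand={2,3} pick 2 [3->2 ok]
  9: obs=y cand={2,3} pick 2 [2->2 ok]
  10: obs=y cand={2,3} pick 3 [2->3 ok]
  11: obs=x cand={0,1} pick 1 [3->1 ok]
  12: obs=x cand={0,1} pick 1 [1->1 ok]
  13: obs=y cand={2,3} pick 3 [1->3 ok]
  14: obs=z cand={4} pick 4 [3->4 ok]
  15: obs=x cand={0,1} pick 0 [4->0 ok]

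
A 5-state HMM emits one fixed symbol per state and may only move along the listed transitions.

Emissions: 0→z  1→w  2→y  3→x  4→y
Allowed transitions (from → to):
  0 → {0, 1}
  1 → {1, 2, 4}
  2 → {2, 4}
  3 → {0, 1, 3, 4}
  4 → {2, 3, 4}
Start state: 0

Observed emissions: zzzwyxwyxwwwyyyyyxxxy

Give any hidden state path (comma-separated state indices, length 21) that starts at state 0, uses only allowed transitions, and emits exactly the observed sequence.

  pos 0: z in {0}, choose 0; start
  pos 1: z in {0}, choose 0; 0->0 ok
  pos 2: z in {0}, choose 0; 0->0 ok
  pos 3: w in {1}, choose 1; 0->1 ok
  pos 4: y in {2,4}, choose 4; 1->4 ok
  pos 5: x in {3}, choose 3; 4->3 ok
  pos 6: w in {1}, choose 1; 3->1 ok
  pos 7: y in {2,4}, choose 4; 1->4 ok
  pos 8: x in {3}, choose 3; 4->3 ok
  pos 9: w in {1}, choose 1; 3->1 ok
  pos 10: w in {1}, choose 1; 1->1 ok
  pos 11: w in {1}, choose 1; 1->1 ok
  pos 12: y in {2,4}, choose 2; 1->2 ok
  pos 13: y in {2,4}, choose 4; 2->4 ok
  pos 14: y in {2,4}, choose 2; 4->2 ok
  pos 15: y in {2,4}, choose 4; 2->4 ok
  pos 16: y in {2,4}, choose 4; 4->4 ok
  pos 17: x in {3}, choose 3; 4->3 ok
  pos 18: x in {3}, choose 3; 3->3 ok
  pos 19: x in {3}, choose 3; 3->3 ok
  pos 20: y in {2,4}, choose 4; 3->4 ok

0,0,0,1,4,3,1,4,3,1,1,1,2,4,2,4,4,3,3,3,4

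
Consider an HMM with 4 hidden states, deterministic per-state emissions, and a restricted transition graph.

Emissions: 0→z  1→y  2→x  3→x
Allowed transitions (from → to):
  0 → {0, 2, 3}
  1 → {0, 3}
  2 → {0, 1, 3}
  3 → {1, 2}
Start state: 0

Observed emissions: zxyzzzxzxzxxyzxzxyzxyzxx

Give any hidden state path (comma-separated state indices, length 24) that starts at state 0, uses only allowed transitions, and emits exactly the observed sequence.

  0: obs=z cand={0} pick 0 [start]
  1: obs=x cand={2,3} pick 2 [0->2 ok]
  2: obs=y cand={1} pick 1 [2->1 ok]
  3: obs=z cand={0} pick 0 [1->0 ok]
  4: obs=z cand={0} pick 0 [0->0 ok]
  5: obs=z cand={0} pick 0 [0->0 ok]
  6: obs=x cand={2,3} pick 2 [0->2 ok]
  7: obs=z cand={0} pick 0 [2->0 ok]
  8: obs=x cand={2,3} pick 2 [0->2 ok]
  9: obs=z cand={0} pick 0 [2->0 ok]
  10: obs=x cand={2,3} pick 2 [0->2 ok]
  11: obs=x cand={2,3} pick 3 [2->3 ok]
  12: obs=y cand={1} pick 1 [3->1 ok]
  13: obs=z cand={0} pick 0 [1->0 ok]
  14: obs=x cand={2,3} pick 2 [0->2 ok]
  15: obs=z cand={0} pick 0 [2->0 ok]
  16: obs=x cand={2,3} pick 3 [0->3 ok]
  17: obs=y cand={1} pick 1 [3->1 ok]
  18: obs=z cand={0} pick 0 [1->0 ok]
  19: obs=x cand={2,3} pick 3 [0->3 ok]
  20: obs=y cand={1} pick 1 [3->1 ok]
  21: obs=z cand={0} pick 0 [1->0 ok]
  22: obs=x cand={2,3} pick 3 [0->3 ok]
  23: obs=x cand={2,3} pick 2 [3->2 ok]

0,2,1,0,0,0,2,0,2,0,2,3,1,0,2,0,3,1,0,3,1,0,3,2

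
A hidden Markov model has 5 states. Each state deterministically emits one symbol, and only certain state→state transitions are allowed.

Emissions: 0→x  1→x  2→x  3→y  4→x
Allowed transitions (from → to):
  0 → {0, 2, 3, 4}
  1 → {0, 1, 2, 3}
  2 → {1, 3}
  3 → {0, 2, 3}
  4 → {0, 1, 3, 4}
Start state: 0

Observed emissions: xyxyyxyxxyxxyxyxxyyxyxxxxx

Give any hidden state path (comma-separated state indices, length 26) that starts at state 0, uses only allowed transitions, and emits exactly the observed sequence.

0,3,2,3,3,2,3,0,4,3,0,2,3,2,3,0,0,3,3,2,3,2,1,0,0,0

  0: obs=x cand={0,1,2,4} pick 0 [start]
  1: obs=y cand={3} pick 3 [0->3 ok]
  2: obs=x cand={0,1,2,4} pick 2 [3->2 ok]
  3: obs=y cand={3} pick 3 [2->3 ok]
  4: obs=y cand={3} pick 3 [3->3 ok]
  5: obs=x cand={0,1,2,4} pick 2 [3->2 ok]
  6: obs=y cand={3} pick 3 [2->3 ok]
  7: obs=x cand={0,1,2,4} pick 0 [3->0 ok]
  8: obs=x cand={0,1,2,4} pick 4 [0->4 ok]
  9: obs=y cand={3} pick 3 [4->3 ok]
  10: obs=x cand={0,1,2,4} pick 0 [3->0 ok]
  11: obs=x cand={0,1,2,4} pick 2 [0->2 ok]
  12: obs=y cand={3} pick 3 [2->3 ok]
  13: obs=x cand={0,1,2,4} pick 2 [3->2 ok]
  14: obs=y cand={3} pick 3 [2->3 ok]
  15: obs=x cand={0,1,2,4} pick 0 [3->0 ok]
  16: obs=x cand={0,1,2,4} pick 0 [0->0 ok]
  17: obs=y cand={3} pick 3 [0->3 ok]
  18: obs=y cand={3} pick 3 [3->3 ok]
  19: obs=x cand={0,1,2,4} pick 2 [3->2 ok]
  20: obs=y cand={3} pick 3 [2->3 ok]
  21: obs=x cand={0,1,2,4} pick 2 [3->2 ok]
  22: obs=x cand={0,1,2,4} pick 1 [2->1 ok]
  23: obs=x cand={0,1,2,4} pick 0 [1->0 ok]
  24: obs=x cand={0,1,2,4} pick 0 [0->0 ok]
  25: obs=x cand={0,1,2,4} pick 0 [0->0 ok]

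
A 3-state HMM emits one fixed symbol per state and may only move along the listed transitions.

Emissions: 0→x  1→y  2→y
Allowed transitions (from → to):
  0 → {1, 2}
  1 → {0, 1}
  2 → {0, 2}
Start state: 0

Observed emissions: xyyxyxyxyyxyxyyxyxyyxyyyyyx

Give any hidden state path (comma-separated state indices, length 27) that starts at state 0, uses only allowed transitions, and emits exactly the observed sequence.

0,2,2,0,2,0,1,0,1,1,0,2,0,2,2,0,1,0,2,2,0,1,1,1,1,1,0

  pos 0: x in {0}, choose 0; start
  pos 1: y in {1,2}, choose 2; 0->2 ok
  pos 2: y in {1,2}, choose 2; 2->2 ok
  pos 3: x in {0}, choose 0; 2->0 ok
  pos 4: y in {1,2}, choose 2; 0->2 ok
  pos 5: x in {0}, choose 0; 2->0 ok
  pos 6: y in {1,2}, choose 1; 0->1 ok
  pos 7: x in {0}, choose 0; 1->0 ok
  pos 8: y in {1,2}, choose 1; 0->1 ok
  pos 9: y in {1,2}, choose 1; 1->1 ok
  pos 10: x in {0}, choose 0; 1->0 ok
  pos 11: y in {1,2}, choose 2; 0->2 ok
  pos 12: x in {0}, choose 0; 2->0 ok
  pos 13: y in {1,2}, choose 2; 0->2 ok
  pos 14: y in {1,2}, choose 2; 2->2 ok
  pos 15: x in {0}, choose 0; 2->0 ok
  pos 16: y in {1,2}, choose 1; 0->1 ok
  pos 17: x in {0}, choose 0; 1->0 ok
  pos 18: y in {1,2}, choose 2; 0->2 ok
  pos 19: y in {1,2}, choose 2; 2->2 ok
  pos 20: x in {0}, choose 0; 2->0 ok
  pos 21: y in {1,2}, choose 1; 0->1 ok
  pos 22: y in {1,2}, choose 1; 1->1 ok
  pos 23: y in {1,2}, choose 1; 1->1 ok
  pos 24: y in {1,2}, choose 1; 1->1 ok
  pos 25: y in {1,2}, choose 1; 1->1 ok
  pos 26: x in {0}, choose 0; 1->0 ok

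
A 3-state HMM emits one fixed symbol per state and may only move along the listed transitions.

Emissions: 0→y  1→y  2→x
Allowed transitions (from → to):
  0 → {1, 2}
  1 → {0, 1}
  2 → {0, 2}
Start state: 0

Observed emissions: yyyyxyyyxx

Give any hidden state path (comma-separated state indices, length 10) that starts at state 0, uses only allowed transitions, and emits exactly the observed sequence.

0,1,1,0,2,0,1,0,2,2

  0: obs=y cand={0,1} pick 0 [start]
  1: obs=y cand={0,1} pick 1 [0->1 ok]
  2: obs=y cand={0,1} pick 1 [1->1 ok]
  3: obs=y cand={0,1} pick 0 [1->0 ok]
  4: obs=x cand={2} pick 2 [0->2 ok]
  5: obs=y cand={0,1} pick 0 [2->0 ok]
  6: obs=y cand={0,1} pick 1 [0->1 ok]
  7: obs=y cand={0,1} pick 0 [1->0 ok]
  8: obs=x cand={2} pick 2 [0->2 ok]
  9: obs=x cand={2} pick 2 [2->2 ok]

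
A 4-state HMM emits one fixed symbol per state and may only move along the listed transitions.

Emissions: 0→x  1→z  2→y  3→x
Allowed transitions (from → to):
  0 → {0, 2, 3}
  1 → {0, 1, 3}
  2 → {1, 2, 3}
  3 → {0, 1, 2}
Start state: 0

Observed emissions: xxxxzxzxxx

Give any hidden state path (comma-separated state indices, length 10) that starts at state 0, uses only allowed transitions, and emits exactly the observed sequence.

  [0] x  {0,3}  => 0  start
  [1] x  {0,3}  => 3  0->3 ok
  [2] x  {0,3}  => 0  3->0 ok
  [3] x  {0,3}  => 3  0->3 ok
  [4] z  {1}  => 1  3->1 ok
  [5] x  {0,3}  => 3  1->3 ok
  [6] z  {1}  => 1  3->1 ok
  [7] x  {0,3}  => 0  1->0 ok
  [8] x  {0,3}  => 0  0->0 ok
  [9] x  {0,3}  => 0  0->0 ok

0,3,0,3,1,3,1,0,0,0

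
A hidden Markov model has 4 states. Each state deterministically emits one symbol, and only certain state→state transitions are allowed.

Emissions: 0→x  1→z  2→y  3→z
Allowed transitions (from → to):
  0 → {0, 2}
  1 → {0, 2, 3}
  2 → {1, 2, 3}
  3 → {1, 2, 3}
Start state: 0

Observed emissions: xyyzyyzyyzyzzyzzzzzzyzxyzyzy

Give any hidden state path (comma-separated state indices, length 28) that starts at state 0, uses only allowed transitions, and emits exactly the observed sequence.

0,2,2,3,2,2,3,2,2,1,2,3,3,2,1,3,3,1,3,3,2,1,0,2,1,2,3,2

  [0] x  {0}  => 0  start
  [1] y  {2}  => 2  0->2 ok
  [2] y  {2}  => 2  2->2 ok
  [3] z  {1,3}  => 3  2->3 ok
  [4] y  {2}  => 2  3->2 ok
  [5] y  {2}  => 2  2->2 ok
  [6] z  {1,3}  => 3  2->3 ok
  [7] y  {2}  => 2  3->2 ok
  [8] y  {2}  => 2  2->2 ok
  [9] z  {1,3}  => 1  2->1 ok
  [10] y  {2}  => 2  1->2 ok
  [11] z  {1,3}  => 3  2->3 ok
  [12] z  {1,3}  => 3  3->3 ok
  [13] y  {2}  => 2  3->2 ok
  [14] z  {1,3}  => 1  2->1 ok
  [15] z  {1,3}  => 3  1->3 ok
  [16] z  {1,3}  => 3  3->3 ok
  [17] z  {1,3}  => 1  3->1 ok
  [18] z  {1,3}  => 3  1->3 ok
  [19] z  {1,3}  => 3  3->3 ok
  [20] y  {2}  => 2  3->2 ok
  [21] z  {1,3}  => 1  2->1 ok
  [22] x  {0}  => 0  1->0 ok
  [23] y  {2}  => 2  0->2 ok
  [24] z  {1,3}  => 1  2->1 ok
  [25] y  {2}  => 2  1->2 ok
  [26] z  {1,3}  => 3  2->3 ok
  [27] y  {2}  => 2  3->2 ok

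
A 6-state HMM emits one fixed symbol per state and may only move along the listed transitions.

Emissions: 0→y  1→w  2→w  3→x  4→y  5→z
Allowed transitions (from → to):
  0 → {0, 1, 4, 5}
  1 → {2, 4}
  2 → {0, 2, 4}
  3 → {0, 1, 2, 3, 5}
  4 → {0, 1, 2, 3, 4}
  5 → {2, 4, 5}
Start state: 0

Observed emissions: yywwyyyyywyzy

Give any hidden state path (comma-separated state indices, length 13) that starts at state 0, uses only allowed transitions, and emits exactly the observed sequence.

0,0,1,2,0,0,0,4,4,2,0,5,4

  0: obs=y cand={0,4} pick 0 [start]
  1: obs=y cand={0,4} pick 0 [0->0 ok]
  2: obs=w cand={1,2} pick 1 [0->1 ok]
  3: obs=w cand={1,2} pick 2 [1->2 ok]
  4: obs=y cand={0,4} pick 0 [2->0 ok]
  5: obs=y cand={0,4} pick 0 [0->0 ok]
  6: obs=y cand={0,4} pick 0 [0->0 ok]
  7: obs=y cand={0,4} pick 4 [0->4 ok]
  8: obs=y cand={0,4} pick 4 [4->4 ok]
  9: obs=w cand={1,2} pick 2 [4->2 ok]
  10: obs=y cand={0,4} pick 0 [2->0 ok]
  11: obs=z cand={5} pick 5 [0->5 ok]
  12: obs=y cand={0,4} pick 4 [5->4 ok]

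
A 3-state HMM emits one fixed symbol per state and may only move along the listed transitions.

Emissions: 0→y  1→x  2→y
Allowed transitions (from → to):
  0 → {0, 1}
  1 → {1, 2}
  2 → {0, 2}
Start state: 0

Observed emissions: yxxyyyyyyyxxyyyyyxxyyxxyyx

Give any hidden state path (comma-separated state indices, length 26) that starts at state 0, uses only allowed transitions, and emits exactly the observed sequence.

  pos 0: y in {0,2}, choose 0; start
  pos 1: x in {1}, choose 1; 0->1 ok
  pos 2: x in {1}, choose 1; 1->1 ok
  pos 3: y in {0,2}, choose 2; 1->2 ok
  pos 4: y in {0,2}, choose 2; 2->2 ok
  pos 5: y in {0,2}, choose 2; 2->2 ok
  pos 6: y in {0,2}, choose 2; 2->2 ok
  pos 7: y in {0,2}, choose 2; 2->2 ok
  pos 8: y in {0,2}, choose 0; 2->0 ok
  pos 9: y in {0,2}, choose 0; 0->0 ok
  pos 10: x in {1}, choose 1; 0->1 ok
  pos 11: x in {1}, choose 1; 1->1 ok
  pos 12: y in {0,2}, choose 2; 1->2 ok
  pos 13: y in {0,2}, choose 2; 2->2 ok
  pos 14: y in {0,2}, choose 2; 2->2 ok
  pos 15: y in {0,2}, choose 0; 2->0 ok
  pos 16: y in {0,2}, choose 0; 0->0 ok
  pos 17: x in {1}, choose 1; 0->1 ok
  pos 18: x in {1}, choose 1; 1->1 ok
  pos 19: y in {0,2}, choose 2; 1->2 ok
  pos 20: y in {0,2}, choose 0; 2->0 ok
  pos 21: x in {1}, choose 1; 0->1 ok
  pos 22: x in {1}, choose 1; 1->1 ok
  pos 23: y in {0,2}, choose 2; 1->2 ok
  pos 24: y in {0,2}, choose 0; 2->0 ok
  pos 25: x in {1}, choose 1; 0->1 ok

0,1,1,2,2,2,2,2,0,0,1,1,2,2,2,0,0,1,1,2,0,1,1,2,0,1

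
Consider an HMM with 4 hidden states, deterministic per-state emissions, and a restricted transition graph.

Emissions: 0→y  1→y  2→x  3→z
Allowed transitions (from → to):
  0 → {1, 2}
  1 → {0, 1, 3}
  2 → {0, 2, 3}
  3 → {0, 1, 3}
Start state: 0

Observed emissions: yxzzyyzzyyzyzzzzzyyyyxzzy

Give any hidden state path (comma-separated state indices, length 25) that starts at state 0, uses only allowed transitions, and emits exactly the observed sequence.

  0: obs=y cand={0,1} pick 0 [start]
  1: obs=x cand={2} pick 2 [0->2 ok]
  2: obs=z cand={3} pick 3 [2->3 ok]
  3: obs=z cand={3} pick 3 [3->3 ok]
  4: obs=y cand={0,1} pick 0 [3->0 ok]
  5: obs=y cand={0,1} pick 1 [0->1 ok]
  6: obs=z cand={3} pick 3 [1->3 ok]
  7: obs=z cand={3} pick 3 [3->3 ok]
  8: obs=y cand={0,1} pick 1 [3->1 ok]
  9: obs=y cand={0,1} pick 1 [1->1 ok]
  10: obs=z cand={3} pick 3 [1->3 ok]
  11: obs=y cand={0,1} pick 1 [3->1 ok]
  12: obs=z cand={3} pick 3 [1->3 ok]
  13: obs=z cand={3} pick 3 [3->3 ok]
  14: obs=z cand={3} pick 3 [3->3 ok]
  15: obs=z cand={3} pick 3 [3->3 ok]
  16: obs=z cand={3} pick 3 [3->3 ok]
  17: obs=y cand={0,1} pick 1 [3->1 ok]
  18: obs=y cand={0,1} pick 0 [1->0 ok]
  19: obs=y cand={0,1} pick 1 [0->1 ok]
  20: obs=y cand={0,1} pick 0 [1->0 ok]
  21: obs=x cand={2} pick 2 [0->2 ok]
  22: obs=z cand={3} pick 3 [2->3 ok]
  23: obs=z cand={3} pick 3 [3->3 ok]
  24: obs=y cand={0,1} pick 0 [3->0 ok]

0,2,3,3,0,1,3,3,1,1,3,1,3,3,3,3,3,1,0,1,0,2,3,3,0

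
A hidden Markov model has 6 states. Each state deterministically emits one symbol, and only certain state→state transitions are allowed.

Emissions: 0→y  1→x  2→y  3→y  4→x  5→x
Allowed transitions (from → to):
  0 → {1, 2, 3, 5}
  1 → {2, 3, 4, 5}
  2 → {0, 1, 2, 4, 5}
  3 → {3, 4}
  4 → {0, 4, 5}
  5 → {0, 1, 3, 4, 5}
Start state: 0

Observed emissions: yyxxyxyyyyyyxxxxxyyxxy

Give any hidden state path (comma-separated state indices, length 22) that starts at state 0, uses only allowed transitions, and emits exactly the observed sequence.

0,3,4,5,0,1,3,3,3,3,3,3,4,5,4,4,5,3,3,4,5,3

  pos 0: y in {0,2,3}, choose 0; start
  pos 1: y in {0,2,3}, choose 3; 0->3 ok
  pos 2: x in {1,4,5}, choose 4; 3->4 ok
  pos 3: x in {1,4,5}, choose 5; 4->5 ok
  pos 4: y in {0,2,3}, choose 0; 5->0 ok
  pos 5: x in {1,4,5}, choose 1; 0->1 ok
  pos 6: y in {0,2,3}, choose 3; 1->3 ok
  pos 7: y in {0,2,3}, choose 3; 3->3 ok
  pos 8: y in {0,2,3}, choose 3; 3->3 ok
  pos 9: y in {0,2,3}, choose 3; 3->3 ok
  pos 10: y in {0,2,3}, choose 3; 3->3 ok
  pos 11: y in {0,2,3}, choose 3; 3->3 ok
  pos 12: x in {1,4,5}, choose 4; 3->4 ok
  pos 13: x in {1,4,5}, choose 5; 4->5 ok
  pos 14: x in {1,4,5}, choose 4; 5->4 ok
  pos 15: x in {1,4,5}, choose 4; 4->4 ok
  pos 16: x in {1,4,5}, choose 5; 4->5 ok
  pos 17: y in {0,2,3}, choose 3; 5->3 ok
  pos 18: y in {0,2,3}, choose 3; 3->3 ok
  pos 19: x in {1,4,5}, choose 4; 3->4 ok
  pos 20: x in {1,4,5}, choose 5; 4->5 ok
  pos 21: y in {0,2,3}, choose 3; 5->3 ok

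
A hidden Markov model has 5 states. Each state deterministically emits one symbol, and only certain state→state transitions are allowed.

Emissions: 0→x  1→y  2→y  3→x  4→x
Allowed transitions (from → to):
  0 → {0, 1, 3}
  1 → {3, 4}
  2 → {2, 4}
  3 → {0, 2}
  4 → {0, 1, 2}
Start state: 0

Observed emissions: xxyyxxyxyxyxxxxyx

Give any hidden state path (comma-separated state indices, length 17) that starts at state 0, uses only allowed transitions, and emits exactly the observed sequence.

0,3,2,2,4,0,1,3,2,4,1,3,0,0,0,1,4

  t0 'x' -> {0,3,4}, take 0 (start)
  t1 'x' -> {0,3,4}, take 3 (0->3 ok)
  t2 'y' -> {1,2}, take 2 (3->2 ok)
  t3 'y' -> {1,2}, take 2 (2->2 ok)
  t4 'x' -> {0,3,4}, take 4 (2->4 ok)
  t5 'x' -> {0,3,4}, take 0 (4->0 ok)
  t6 'y' -> {1,2}, take 1 (0->1 ok)
  t7 'x' -> {0,3,4}, take 3 (1->3 ok)
  t8 'y' -> {1,2}, take 2 (3->2 ok)
  t9 'x' -> {0,3,4}, take 4 (2->4 ok)
  t10 'y' -> {1,2}, take 1 (4->1 ok)
  t11 'x' -> {0,3,4}, take 3 (1->3 ok)
  t12 'x' -> {0,3,4}, take 0 (3->0 ok)
  t13 'x' -> {0,3,4}, take 0 (0->0 ok)
  t14 'x' -> {0,3,4}, take 0 (0->0 ok)
  t15 'y' -> {1,2}, take 1 (0->1 ok)
  t16 'x' -> {0,3,4}, take 4 (1->4 ok)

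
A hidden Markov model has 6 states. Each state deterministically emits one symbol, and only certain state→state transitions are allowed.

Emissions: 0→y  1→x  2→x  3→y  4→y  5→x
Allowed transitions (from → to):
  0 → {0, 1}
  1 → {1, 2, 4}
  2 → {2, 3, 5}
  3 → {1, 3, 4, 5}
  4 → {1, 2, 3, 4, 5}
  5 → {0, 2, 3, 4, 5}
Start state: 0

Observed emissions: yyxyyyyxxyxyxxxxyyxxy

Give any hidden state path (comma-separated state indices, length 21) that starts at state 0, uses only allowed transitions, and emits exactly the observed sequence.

  pos 0: y in {0,3,4}, choose 0; start
  pos 1: y in {0,3,4}, choose 0; 0->0 ok
  pos 2: x in {1,2,5}, choose 1; 0->1 ok
  pos 3: y in {0,3,4}, choose 4; 1->4 ok
  pos 4: y in {0,3,4}, choose 3; 4->3 ok
  pos 5: y in {0,3,4}, choose 3; 3->3 ok
  pos 6: y in {0,3,4}, choose 3; 3->3 ok
  pos 7: x in {1,2,5}, choose 1; 3->1 ok
  pos 8: x in {1,2,5}, choose 2; 1->2 ok
  pos 9: y in {0,3,4}, choose 3; 2->3 ok
  pos 10: x in {1,2,5}, choose 5; 3->5 ok
  pos 11: y in {0,3,4}, choose 4; 5->4 ok
  pos 12: x in {1,2,5}, choose 1; 4->1 ok
  pos 13: x in {1,2,5}, choose 2; 1->2 ok
  pos 14: x in {1,2,5}, choose 5; 2->5 ok
  pos 15: x in {1,2,5}, choose 2; 5->2 ok
  pos 16: y in {0,3,4}, choose 3; 2->3 ok
  pos 17: y in {0,3,4}, choose 3; 3->3 ok
  pos 18: x in {1,2,5}, choose 1; 3->1 ok
  pos 19: x in {1,2,5}, choose 1; 1->1 ok
  pos 20: y in {0,3,4}, choose 4; 1->4 ok

0,0,1,4,3,3,3,1,2,3,5,4,1,2,5,2,3,3,1,1,4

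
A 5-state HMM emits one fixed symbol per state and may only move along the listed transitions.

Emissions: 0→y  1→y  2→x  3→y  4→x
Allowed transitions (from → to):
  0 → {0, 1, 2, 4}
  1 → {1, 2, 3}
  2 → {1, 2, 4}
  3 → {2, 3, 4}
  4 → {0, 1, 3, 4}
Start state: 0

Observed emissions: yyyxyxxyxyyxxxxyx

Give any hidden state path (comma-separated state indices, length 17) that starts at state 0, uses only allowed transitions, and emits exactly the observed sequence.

0,0,0,4,0,4,4,3,4,1,1,2,2,2,4,0,2

  [0] y  {0,1,3}  => 0  start
  [1] y  {0,1,3}  => 0  0->0 ok
  [2] y  {0,1,3}  => 0  0->0 ok
  [3] x  {2,4}  => 4  0->4 ok
  [4] y  {0,1,3}  => 0  4->0 ok
  [5] x  {2,4}  => 4  0->4 ok
  [6] x  {2,4}  => 4  4->4 ok
  [7] y  {0,1,3}  => 3  4->3 ok
  [8] x  {2,4}  => 4  3->4 ok
  [9] y  {0,1,3}  => 1  4->1 ok
  [10] y  {0,1,3}  => 1  1->1 ok
  [11] x  {2,4}  => 2  1->2 ok
  [12] x  {2,4}  => 2  2->2 ok
  [13] x  {2,4}  => 2  2->2 ok
  [14] x  {2,4}  => 4  2->4 ok
  [15] y  {0,1,3}  => 0  4->0 ok
  [16] x  {2,4}  => 2  0->2 ok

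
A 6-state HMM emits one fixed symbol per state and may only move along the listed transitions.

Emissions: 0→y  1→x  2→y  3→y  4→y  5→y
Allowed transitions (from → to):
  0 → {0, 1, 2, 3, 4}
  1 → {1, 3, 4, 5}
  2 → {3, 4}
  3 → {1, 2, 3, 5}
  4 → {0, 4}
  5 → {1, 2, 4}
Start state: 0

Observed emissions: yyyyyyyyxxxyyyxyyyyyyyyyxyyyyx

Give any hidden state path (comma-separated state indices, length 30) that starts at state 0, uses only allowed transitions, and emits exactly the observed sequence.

  0: obs=y cand={0,2,3,4,5} pick 0 [start]
  1: obs=y cand={0,2,3,4,5} pick 2 [0->2 ok]
  2: obs=y cand={0,2,3,4,5} pick 4 [2->4 ok]
  3: obs=y cand={0,2,3,4,5} pick 4 [4->4 ok]
  4: obs=y cand={0,2,3,4,5} pick 4 [4->4 ok]
  5: obs=y cand={0,2,3,4,5} pick 4 [4->4 ok]
  6: obs=y cand={0,2,3,4,5} pick 0 [4->0 ok]
  7: obs=y cand={0,2,3,4,5} pick 0 [0->0 ok]
  8: obs=x cand={1} pick 1 [0->1 ok]
  9: obs=x cand={1} pick 1 [1->1 ok]
  10: obs=x cand={1} pick 1 [1->1 ok]
  11: obs=y cand={0,2,3,4,5} pick 5 [1->5 ok]
  12: obs=y cand={0,2,3,4,5} pick 2 [5->2 ok]
  13: obs=y cand={0,2,3,4,5} pick 3 [2->3 ok]
  14: obs=x cand={1} pick 1 [3->1 ok]
  15: obs=y cand={0,2,3,4,5} pick 5 [1->5 ok]
  16: obs=y cand={0,2,3,4,5} pick 4 [5->4 ok]
  17: obs=y cand={0,2,3,4,5} pick 4 [4->4 ok]
  18: obs=y cand={0,2,3,4,5} pick 4 [4->4 ok]
  19: obs=y cand={0,2,3,4,5} pick 0 [4->0 ok]
  20: obs=y cand={0,2,3,4,5} pick 4 [0->4 ok]
  21: obs=y cand={0,2,3,4,5} pick 4 [4->4 ok]
  22: obs=y cand={0,2,3,4,5} pick 0 [4->0 ok]
  23: obs=y cand={0,2,3,4,5} pick 0 [0->0 ok]
  24: obs=x cand={1} pick 1 [0->1 ok]
  25: obs=y cand={0,2,3,4,5} pick 3 [1->3 ok]
  26: obs=y cand={0,2,3,4,5} pick 3 [3->3 ok]
  27: obs=y cand={0,2,3,4,5} pick 2 [3->2 ok]
  28: obs=y cand={0,2,3,4,5} pick 3 [2->3 ok]
  29: obs=x cand={1} pick 1 [3->1 ok]

0,2,4,4,4,4,0,0,1,1,1,5,2,3,1,5,4,4,4,0,4,4,0,0,1,3,3,2,3,1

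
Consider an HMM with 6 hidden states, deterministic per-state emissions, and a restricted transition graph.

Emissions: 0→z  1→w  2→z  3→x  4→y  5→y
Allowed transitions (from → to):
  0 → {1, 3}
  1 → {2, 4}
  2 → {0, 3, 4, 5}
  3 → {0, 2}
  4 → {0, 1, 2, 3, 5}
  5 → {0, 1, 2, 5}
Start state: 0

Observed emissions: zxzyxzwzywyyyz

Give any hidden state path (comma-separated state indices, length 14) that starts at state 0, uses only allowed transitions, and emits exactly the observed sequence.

0,3,2,4,3,0,1,2,4,1,4,5,5,2

  pos 0: z in {0,2}, choose 0; start
  pos 1: x in {3}, choose 3; 0->3 ok
  pos 2: z in {0,2}, choose 2; 3->2 ok
  pos 3: y in {4,5}, choose 4; 2->4 ok
  pos 4: x in {3}, choose 3; 4->3 ok
  pos 5: z in {0,2}, choose 0; 3->0 ok
  pos 6: w in {1}, choose 1; 0->1 ok
  pos 7: z in {0,2}, choose 2; 1->2 ok
  pos 8: y in {4,5}, choose 4; 2->4 ok
  pos 9: w in {1}, choose 1; 4->1 ok
  pos 10: y in {4,5}, choose 4; 1->4 ok
  pos 11: y in {4,5}, choose 5; 4->5 ok
  pos 12: y in {4,5}, choose 5; 5->5 ok
  pos 13: z in {0,2}, choose 2; 5->2 ok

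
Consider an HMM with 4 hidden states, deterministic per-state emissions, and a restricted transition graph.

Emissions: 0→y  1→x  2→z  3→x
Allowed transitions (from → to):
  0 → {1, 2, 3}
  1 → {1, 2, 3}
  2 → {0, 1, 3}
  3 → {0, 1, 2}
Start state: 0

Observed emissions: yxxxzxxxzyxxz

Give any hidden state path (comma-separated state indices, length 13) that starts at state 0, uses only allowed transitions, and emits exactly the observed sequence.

  [0] y  {0}  => 0  start
  [1] x  {1,3}  => 1  0->1 ok
  [2] x  {1,3}  => 3  1->3 ok
  [3] x  {1,3}  => 1  3->1 ok
  [4] z  {2}  => 2  1->2 ok
  [5] x  {1,3}  => 1  2->1 ok
  [6] x  {1,3}  => 1  1->1 ok
  [7] x  {1,3}  => 1  1->1 ok
  [8] z  {2}  => 2  1->2 ok
  [9] y  {0}  => 0  2->0 ok
  [10] x  {1,3}  => 1  0->1 ok
  [11] x  {1,3}  => 3  1->3 ok
  [12] z  {2}  => 2  3->2 ok

0,1,3,1,2,1,1,1,2,0,1,3,2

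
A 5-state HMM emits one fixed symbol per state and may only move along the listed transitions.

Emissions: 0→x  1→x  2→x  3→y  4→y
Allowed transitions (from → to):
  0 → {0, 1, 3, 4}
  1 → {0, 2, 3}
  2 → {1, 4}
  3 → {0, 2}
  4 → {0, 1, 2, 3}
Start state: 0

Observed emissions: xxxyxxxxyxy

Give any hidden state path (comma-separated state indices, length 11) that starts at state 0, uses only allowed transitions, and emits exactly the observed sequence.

0,1,0,3,0,0,1,0,3,2,4

  pos 0: x in {0,1,2}, choose 0; start
  pos 1: x in {0,1,2}, choose 1; 0->1 ok
  pos 2: x in {0,1,2}, choose 0; 1->0 ok
  pos 3: y in {3,4}, choose 3; 0->3 ok
  pos 4: x in {0,1,2}, choose 0; 3->0 ok
  pos 5: x in {0,1,2}, choose 0; 0->0 ok
  pos 6: x in {0,1,2}, choose 1; 0->1 ok
  pos 7: x in {0,1,2}, choose 0; 1->0 ok
  pos 8: y in {3,4}, choose 3; 0->3 ok
  pos 9: x in {0,1,2}, choose 2; 3->2 ok
  pos 10: y in {3,4}, choose 4; 2->4 ok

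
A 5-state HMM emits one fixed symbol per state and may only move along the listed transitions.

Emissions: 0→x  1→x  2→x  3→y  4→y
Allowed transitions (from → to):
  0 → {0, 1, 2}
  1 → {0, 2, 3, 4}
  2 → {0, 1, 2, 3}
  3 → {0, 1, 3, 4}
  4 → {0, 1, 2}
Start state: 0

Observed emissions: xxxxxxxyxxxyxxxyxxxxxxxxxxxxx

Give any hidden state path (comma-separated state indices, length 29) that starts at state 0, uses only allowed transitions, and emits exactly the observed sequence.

0,1,0,0,2,2,1,3,0,0,1,4,1,0,1,4,2,2,0,2,2,1,0,0,0,1,2,1,2

  0: obs=x cand={0,1,2} pick 0 [start]
  1: obs=x cand={0,1,2} pick 1 [0->1 ok]
  2: obs=x cand={0,1,2} pick 0 [1->0 ok]
  3: obs=x cand={0,1,2} pick 0 [0->0 ok]
  4: obs=x cand={0,1,2} pick 2 [0->2 ok]
  5: obs=x cand={0,1,2} pick 2 [2->2 ok]
  6: obs=x cand={0,1,2} pick 1 [2->1 ok]
  7: obs=y cand={3,4} pick 3 [1->3 ok]
  8: obs=x cand={0,1,2} pick 0 [3->0 ok]
  9: obs=x cand={0,1,2} pick 0 [0->0 ok]
  10: obs=x cand={0,1,2} pick 1 [0->1 ok]
  11: obs=y cand={3,4} pick 4 [1->4 ok]
  12: obs=x cand={0,1,2} pick 1 [4->1 ok]
  13: obs=x cand={0,1,2} pick 0 [1->0 ok]
  14: obs=x cand={0,1,2} pick 1 [0->1 ok]
  15: obs=y cand={3,4} pick 4 [1->4 ok]
  16: obs=x cand={0,1,2} pick 2 [4->2 ok]
  17: obs=x cand={0,1,2} pick 2 [2->2 ok]
  18: obs=x cand={0,1,2} pick 0 [2->0 ok]
  19: obs=x cand={0,1,2} pick 2 [0->2 ok]
  20: obs=x cand={0,1,2} pick 2 [2->2 ok]
  21: obs=x cand={0,1,2} pick 1 [2->1 ok]
  22: obs=x cand={0,1,2} pick 0 [1->0 ok]
  23: obs=x cand={0,1,2} pick 0 [0->0 ok]
  24: obs=x cand={0,1,2} pick 0 [0->0 ok]
  25: obs=x cand={0,1,2} pick 1 [0->1 ok]
  26: obs=x cand={0,1,2} pick 2 [1->2 ok]
  27: obs=x cand={0,1,2} pick 1 [2->1 ok]
  28: obs=x cand={0,1,2} pick 2 [1->2 ok]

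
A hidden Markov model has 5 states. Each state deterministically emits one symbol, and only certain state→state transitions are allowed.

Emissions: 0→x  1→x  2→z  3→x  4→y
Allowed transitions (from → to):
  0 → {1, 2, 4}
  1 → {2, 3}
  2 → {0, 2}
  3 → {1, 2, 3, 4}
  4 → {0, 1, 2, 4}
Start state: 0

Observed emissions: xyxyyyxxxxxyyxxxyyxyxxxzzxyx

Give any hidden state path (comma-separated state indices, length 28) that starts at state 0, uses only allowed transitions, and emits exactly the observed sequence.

0,4,0,4,4,4,0,1,3,1,3,4,4,1,3,3,4,4,0,4,1,3,1,2,2,0,4,0

  [0] x  {0,1,3}  => 0  start
  [1] y  {4}  => 4  0->4 ok
  [2] x  {0,1,3}  => 0  4->0 ok
  [3] y  {4}  => 4  0->4 ok
  [4] y  {4}  => 4  4->4 ok
  [5] y  {4}  => 4  4->4 ok
  [6] x  {0,1,3}  => 0  4->0 ok
  [7] x  {0,1,3}  => 1  0->1 ok
  [8] x  {0,1,3}  => 3  1->3 ok
  [9] x  {0,1,3}  => 1  3->1 ok
  [10] x  {0,1,3}  => 3  1->3 ok
  [11] y  {4}  => 4  3->4 ok
  [12] y  {4}  => 4  4->4 ok
  [13] x  {0,1,3}  => 1  4->1 ok
  [14] x  {0,1,3}  => 3  1->3 ok
  [15] x  {0,1,3}  => 3  3->3 ok
  [16] y  {4}  => 4  3->4 ok
  [17] y  {4}  => 4  4->4 ok
  [18] x  {0,1,3}  => 0  4->0 ok
  [19] y  {4}  => 4  0->4 ok
  [20] x  {0,1,3}  => 1  4->1 ok
  [21] x  {0,1,3}  => 3  1->3 ok
  [22] x  {0,1,3}  => 1  3->1 ok
  [23] z  {2}  => 2  1->2 ok
  [24] z  {2}  => 2  2->2 ok
  [25] x  {0,1,3}  => 0  2->0 ok
  [26] y  {4}  => 4  0->4 ok
  [27] x  {0,1,3}  => 0  4->0 ok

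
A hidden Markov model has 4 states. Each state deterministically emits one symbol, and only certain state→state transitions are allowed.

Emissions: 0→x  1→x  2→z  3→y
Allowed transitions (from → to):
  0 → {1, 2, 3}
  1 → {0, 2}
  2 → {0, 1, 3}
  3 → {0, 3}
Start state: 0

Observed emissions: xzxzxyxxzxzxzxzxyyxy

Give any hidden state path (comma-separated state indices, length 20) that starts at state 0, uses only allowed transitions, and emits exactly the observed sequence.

  0: obs=x cand={0,1} pick 0 [start]
  1: obs=z cand={2} pick 2 [0->2 ok]
  2: obs=x cand={0,1} pick 0 [2->0 ok]
  3: obs=z cand={2} pick 2 [0->2 ok]
  4: obs=x cand={0,1} pick 0 [2->0 ok]
  5: obs=y cand={3} pick 3 [0->3 ok]
  6: obs=x cand={0,1} pick 0 [3->0 ok]
  7: obs=x cand={0,1} pick 1 [0->1 ok]
  8: obs=z cand={2} pick 2 [1->2 ok]
  9: obs=x cand={0,1} pick 1 [2->1 ok]
  10: obs=z cand={2} pick 2 [1->2 ok]
  11: obs=x cand={0,1} pick 1 [2->1 ok]
  12: obs=z cand={2} pick 2 [1->2 ok]
  13: obs=x cand={0,1} pick 0 [2->0 ok]
  14: obs=z cand={2} pick 2 [0->2 ok]
  15: obs=x cand={0,1} pick 0 [2->0 ok]
  16: obs=y cand={3} pick 3 [0->3 ok]
  17: obs=y cand={3} pick 3 [3->3 ok]
  18: obs=x cand={0,1} pick 0 [3->0 ok]
  19: obs=y cand={3} pick 3 [0->3 ok]

0,2,0,2,0,3,0,1,2,1,2,1,2,0,2,0,3,3,0,3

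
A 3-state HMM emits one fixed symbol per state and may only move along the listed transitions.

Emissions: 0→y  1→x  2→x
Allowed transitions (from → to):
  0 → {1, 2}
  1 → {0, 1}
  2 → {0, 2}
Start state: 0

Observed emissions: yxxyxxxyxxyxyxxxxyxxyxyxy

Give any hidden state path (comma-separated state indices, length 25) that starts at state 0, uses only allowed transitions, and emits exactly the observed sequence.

  t0 'y' -> {0}, take 0 (start)
  t1 'x' -> {1,2}, take 2 (0->2 ok)
  t2 'x' -> {1,2}, take 2 (2->2 ok)
  t3 'y' -> {0}, take 0 (2->0 ok)
  t4 'x' -> {1,2}, take 2 (0->2 ok)
  t5 'x' -> {1,2}, take 2 (2->2 ok)
  t6 'x' -> {1,2}, take 2 (2->2 ok)
  t7 'y' -> {0}, take 0 (2->0 ok)
  t8 'x' -> {1,2}, take 2 (0->2 ok)
  t9 'x' -> {1,2}, take 2 (2->2 ok)
  t10 'y' -> {0}, take 0 (2->0 ok)
  t11 'x' -> {1,2}, take 1 (0->1 ok)
  t12 'y' -> {0}, take 0 (1->0 ok)
  t13 'x' -> {1,2}, take 2 (0->2 ok)
  t14 'x' -> {1,2}, take 2 (2->2 ok)
  t15 'x' -> {1,2}, take 2 (2->2 ok)
  t16 'x' -> {1,2}, take 2 (2->2 ok)
  t17 'y' -> {0}, take 0 (2->0 ok)
  t18 'x' -> {1,2}, take 1 (0->1 ok)
  t19 'x' -> {1,2}, take 1 (1->1 ok)
  t20 'y' -> {0}, take 0 (1->0 ok)
  t21 'x' -> {1,2}, take 2 (0->2 ok)
  t22 'y' -> {0}, take 0 (2->0 ok)
  t23 'x' -> {1,2}, take 1 (0->1 ok)
  t24 'y' -> {0}, take 0 (1->0 ok)

0,2,2,0,2,2,2,0,2,2,0,1,0,2,2,2,2,0,1,1,0,2,0,1,0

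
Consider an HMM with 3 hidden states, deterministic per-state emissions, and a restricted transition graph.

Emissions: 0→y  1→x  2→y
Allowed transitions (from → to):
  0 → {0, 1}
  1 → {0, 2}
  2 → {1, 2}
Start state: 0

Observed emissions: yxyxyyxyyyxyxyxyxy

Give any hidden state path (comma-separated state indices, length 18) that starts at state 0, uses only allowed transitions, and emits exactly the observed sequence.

0,1,0,1,2,2,1,0,0,0,1,0,1,0,1,0,1,2

  0: obs=y cand={0,2} pick 0 [start]
  1: obs=x cand={1} pick 1 [0->1 ok]
  2: obs=y cand={0,2} pick 0 [1->0 ok]
  3: obs=x cand={1} pick 1 [0->1 ok]
  4: obs=y cand={0,2} pick 2 [1->2 ok]
  5: obs=y cand={0,2} pick 2 [2->2 ok]
  6: obs=x cand={1} pick 1 [2->1 ok]
  7: obs=y cand={0,2} pick 0 [1->0 ok]
  8: obs=y cand={0,2} pick 0 [0->0 ok]
  9: obs=y cand={0,2} pick 0 [0->0 ok]
  10: obs=x cand={1} pick 1 [0->1 ok]
  11: obs=y cand={0,2} pick 0 [1->0 ok]
  12: obs=x cand={1} pick 1 [0->1 ok]
  13: obs=y cand={0,2} pick 0 [1->0 ok]
  14: obs=x cand={1} pick 1 [0->1 ok]
  15: obs=y cand={0,2} pick 0 [1->0 ok]
  16: obs=x cand={1} pick 1 [0->1 ok]
  17: obs=y cand={0,2} pick 2 [1->2 ok]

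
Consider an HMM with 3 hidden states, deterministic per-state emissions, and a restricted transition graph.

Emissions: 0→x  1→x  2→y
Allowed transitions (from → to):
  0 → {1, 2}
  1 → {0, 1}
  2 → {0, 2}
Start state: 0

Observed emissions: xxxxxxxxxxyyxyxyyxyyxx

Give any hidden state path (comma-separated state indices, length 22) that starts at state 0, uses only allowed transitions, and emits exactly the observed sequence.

0,1,0,1,1,1,1,1,1,0,2,2,0,2,0,2,2,0,2,2,0,1

  t0 'x' -> {0,1}, take 0 (start)
  t1 'x' -> {0,1}, take 1 (0->1 ok)
  t2 'x' -> {0,1}, take 0 (1->0 ok)
  t3 'x' -> {0,1}, take 1 (0->1 ok)
  t4 'x' -> {0,1}, take 1 (1->1 ok)
  t5 'x' -> {0,1}, take 1 (1->1 ok)
  t6 'x' -> {0,1}, take 1 (1->1 ok)
  t7 'x' -> {0,1}, take 1 (1->1 ok)
  t8 'x' -> {0,1}, take 1 (1->1 ok)
  t9 'x' -> {0,1}, take 0 (1->0 ok)
  t10 'y' -> {2}, take 2 (0->2 ok)
  t11 'y' -> {2}, take 2 (2->2 ok)
  t12 'x' -> {0,1}, take 0 (2->0 ok)
  t13 'y' -> {2}, take 2 (0->2 ok)
  t14 'x' -> {0,1}, take 0 (2->0 ok)
  t15 'y' -> {2}, take 2 (0->2 ok)
  t16 'y' -> {2}, take 2 (2->2 ok)
  t17 'x' -> {0,1}, take 0 (2->0 ok)
  t18 'y' -> {2}, take 2 (0->2 ok)
  t19 'y' -> {2}, take 2 (2->2 ok)
  t20 'x' -> {0,1}, take 0 (2->0 ok)
  t21 'x' -> {0,1}, take 1 (0->1 ok)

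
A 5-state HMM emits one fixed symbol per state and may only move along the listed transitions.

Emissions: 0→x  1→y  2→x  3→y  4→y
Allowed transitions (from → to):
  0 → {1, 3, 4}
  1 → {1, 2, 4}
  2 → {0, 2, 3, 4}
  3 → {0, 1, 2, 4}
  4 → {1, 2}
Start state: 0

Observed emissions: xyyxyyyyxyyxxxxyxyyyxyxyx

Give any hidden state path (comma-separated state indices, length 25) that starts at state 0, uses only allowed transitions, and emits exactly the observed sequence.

0,4,1,2,3,1,4,1,2,3,4,2,2,2,0,1,2,4,1,4,2,3,2,3,0

  pos 0: x in {0,2}, choose 0; start
  pos 1: y in {1,3,4}, choose 4; 0->4 ok
  pos 2: y in {1,3,4}, choose 1; 4->1 ok
  pos 3: x in {0,2}, choose 2; 1->2 ok
  pos 4: y in {1,3,4}, choose 3; 2->3 ok
  pos 5: y in {1,3,4}, choose 1; 3->1 ok
  pos 6: y in {1,3,4}, choose 4; 1->4 ok
  pos 7: y in {1,3,4}, choose 1; 4->1 ok
  pos 8: x in {0,2}, choose 2; 1->2 ok
  pos 9: y in {1,3,4}, choose 3; 2->3 ok
  pos 10: y in {1,3,4}, choose 4; 3->4 ok
  pos 11: x in {0,2}, choose 2; 4->2 ok
  pos 12: x in {0,2}, choose 2; 2->2 ok
  pos 13: x in {0,2}, choose 2; 2->2 ok
  pos 14: x in {0,2}, choose 0; 2->0 ok
  pos 15: y in {1,3,4}, choose 1; 0->1 ok
  pos 16: x in {0,2}, choose 2; 1->2 ok
  pos 17: y in {1,3,4}, choose 4; 2->4 ok
  pos 18: y in {1,3,4}, choose 1; 4->1 ok
  pos 19: y in {1,3,4}, choose 4; 1->4 ok
  pos 20: x in {0,2}, choose 2; 4->2 ok
  pos 21: y in {1,3,4}, choose 3; 2->3 ok
  pos 22: x in {0,2}, choose 2; 3->2 ok
  pos 23: y in {1,3,4}, choose 3; 2->3 ok
  pos 24: x in {0,2}, choose 0; 3->0 ok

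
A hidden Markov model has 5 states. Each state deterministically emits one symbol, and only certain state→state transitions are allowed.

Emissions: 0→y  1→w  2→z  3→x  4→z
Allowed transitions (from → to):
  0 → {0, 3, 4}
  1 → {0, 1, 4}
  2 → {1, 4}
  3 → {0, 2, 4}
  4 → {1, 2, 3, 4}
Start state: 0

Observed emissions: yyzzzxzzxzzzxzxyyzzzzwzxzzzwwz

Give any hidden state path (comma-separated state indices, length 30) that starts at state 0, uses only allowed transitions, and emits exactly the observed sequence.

  pos 0: y in {0}, choose 0; start
  pos 1: y in {0}, choose 0; 0->0 ok
  pos 2: z in {2,4}, choose 4; 0->4 ok
  pos 3: z in {2,4}, choose 2; 4->2 ok
  pos 4: z in {2,4}, choose 4; 2->4 ok
  pos 5: x in {3}, choose 3; 4->3 ok
  pos 6: z in {2,4}, choose 4; 3->4 ok
  pos 7: z in {2,4}, choose 4; 4->4 ok
  pos 8: x in {3}, choose 3; 4->3 ok
  pos 9: z in {2,4}, choose 2; 3->2 ok
  pos 10: z in {2,4}, choose 4; 2->4 ok
  pos 11: z in {2,4}, choose 4; 4->4 ok
  pos 12: x in {3}, choose 3; 4->3 ok
  pos 13: z in {2,4}, choose 4; 3->4 ok
  pos 14: x in {3}, choose 3; 4->3 ok
  pos 15: y in {0}, choose 0; 3->0 ok
  pos 16: y in {0}, choose 0; 0->0 ok
  pos 17: z in {2,4}, choose 4; 0->4 ok
  pos 18: z in {2,4}, choose 4; 4->4 ok
  pos 19: z in {2,4}, choose 4; 4->4 ok
  pos 20: z in {2,4}, choose 2; 4->2 ok
  pos 21: w in {1}, choose 1; 2->1 ok
  pos 22: z in {2,4}, choose 4; 1->4 ok
  pos 23: x in {3}, choose 3; 4->3 ok
  pos 24: z in {2,4}, choose 4; 3->4 ok
  pos 25: z in {2,4}, choose 2; 4->2 ok
  pos 26: z in {2,4}, choose 4; 2->4 ok
  pos 27: w in {1}, choose 1; 4->1 ok
  pos 28: w in {1}, choose 1; 1->1 ok
  pos 29: z in {2,4}, choose 4; 1->4 ok

0,0,4,2,4,3,4,4,3,2,4,4,3,4,3,0,0,4,4,4,2,1,4,3,4,2,4,1,1,4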